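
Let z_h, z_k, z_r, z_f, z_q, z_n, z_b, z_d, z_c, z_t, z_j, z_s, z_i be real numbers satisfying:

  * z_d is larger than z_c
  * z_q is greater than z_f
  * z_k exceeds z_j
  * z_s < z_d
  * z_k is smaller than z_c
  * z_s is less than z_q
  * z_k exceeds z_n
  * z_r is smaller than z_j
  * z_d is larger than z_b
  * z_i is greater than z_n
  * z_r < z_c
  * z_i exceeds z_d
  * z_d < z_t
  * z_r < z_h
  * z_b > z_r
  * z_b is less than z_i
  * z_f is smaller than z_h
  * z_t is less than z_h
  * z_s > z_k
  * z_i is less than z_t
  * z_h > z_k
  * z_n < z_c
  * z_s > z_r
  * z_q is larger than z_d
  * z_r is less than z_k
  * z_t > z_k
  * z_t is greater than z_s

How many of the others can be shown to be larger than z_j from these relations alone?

The elements the relations force above z_j are z_k, z_s, z_c, z_d, z_i, z_q, z_t, z_h — no chain reaches any other.
That is 8.

8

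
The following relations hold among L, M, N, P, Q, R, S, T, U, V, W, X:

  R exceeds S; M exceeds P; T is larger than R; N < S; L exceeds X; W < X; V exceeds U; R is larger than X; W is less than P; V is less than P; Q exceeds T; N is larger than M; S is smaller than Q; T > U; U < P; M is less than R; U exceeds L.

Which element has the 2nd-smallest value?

X

The consecutive relations fix a unique order: W < X < L < U < V < P < M < N < S < R < T < Q.
The 2nd smallest is X.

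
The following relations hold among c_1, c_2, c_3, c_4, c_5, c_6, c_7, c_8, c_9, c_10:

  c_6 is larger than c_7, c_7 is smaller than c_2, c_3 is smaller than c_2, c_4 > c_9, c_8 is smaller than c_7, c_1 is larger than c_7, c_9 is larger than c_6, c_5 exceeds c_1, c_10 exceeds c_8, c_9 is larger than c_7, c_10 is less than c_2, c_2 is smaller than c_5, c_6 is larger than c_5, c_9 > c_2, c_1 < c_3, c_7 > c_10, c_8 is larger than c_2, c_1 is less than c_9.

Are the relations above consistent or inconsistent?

We have c_2 < c_8 stated directly, yet also c_8 < c_10 < c_7 < c_1 < c_3 < c_2 by chaining the others — so c_8 < c_2. Contradiction.

inconsistent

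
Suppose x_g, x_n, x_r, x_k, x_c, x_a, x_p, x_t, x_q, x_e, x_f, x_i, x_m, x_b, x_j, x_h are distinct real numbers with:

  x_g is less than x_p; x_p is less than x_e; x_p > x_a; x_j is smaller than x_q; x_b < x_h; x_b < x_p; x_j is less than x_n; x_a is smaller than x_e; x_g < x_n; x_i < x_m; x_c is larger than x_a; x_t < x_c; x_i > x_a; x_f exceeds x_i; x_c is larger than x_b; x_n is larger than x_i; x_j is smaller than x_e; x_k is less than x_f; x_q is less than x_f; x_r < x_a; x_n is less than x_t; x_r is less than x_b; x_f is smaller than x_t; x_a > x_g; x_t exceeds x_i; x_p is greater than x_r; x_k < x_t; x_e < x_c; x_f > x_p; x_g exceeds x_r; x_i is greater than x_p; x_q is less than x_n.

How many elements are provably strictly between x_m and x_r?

5

Chaining upward from x_r reaches: x_b, x_g, x_a, x_p, x_i, x_e, x_h, x_f, x_n, x_t, x_c.
Chaining downward from x_m reaches: x_b, x_g, x_a, x_p, x_i.
Strictly between x_r and x_m are those in both lists: x_b, x_g, x_a, x_p, x_i — 5 elements.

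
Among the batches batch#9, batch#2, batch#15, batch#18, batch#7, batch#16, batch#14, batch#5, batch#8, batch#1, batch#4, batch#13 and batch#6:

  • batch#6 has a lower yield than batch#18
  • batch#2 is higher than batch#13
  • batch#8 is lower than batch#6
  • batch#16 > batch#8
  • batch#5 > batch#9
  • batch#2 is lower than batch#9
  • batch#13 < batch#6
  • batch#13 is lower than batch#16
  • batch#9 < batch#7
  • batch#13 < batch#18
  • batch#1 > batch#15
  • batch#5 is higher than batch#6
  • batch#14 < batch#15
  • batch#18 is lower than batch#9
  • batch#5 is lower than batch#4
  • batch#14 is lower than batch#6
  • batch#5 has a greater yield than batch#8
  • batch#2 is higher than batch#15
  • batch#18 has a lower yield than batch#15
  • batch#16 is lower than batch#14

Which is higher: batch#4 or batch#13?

batch#13 < batch#16 and batch#16 < batch#14 give batch#13 < batch#14.
With batch#14 < batch#6: batch#13 < batch#16 < batch#14 < batch#6.
With batch#6 < batch#18: batch#13 < batch#16 < batch#14 < batch#6 < batch#18.
Then batch#18 < batch#15 extends the chain to batch#15.
Then batch#15 < batch#2 extends the chain to batch#2.
With batch#2 < batch#9: batch#13 < batch#16 < batch#14 < batch#6 < batch#18 < batch#15 < batch#2 < batch#9.
With batch#9 < batch#5: batch#13 < batch#16 < batch#14 < batch#6 < batch#18 < batch#15 < batch#2 < batch#9 < batch#5.
With batch#5 < batch#4: batch#13 < batch#16 < batch#14 < batch#6 < batch#18 < batch#15 < batch#2 < batch#9 < batch#5 < batch#4.
So batch#13 < batch#4; batch#4 is the higher of the two.

batch#4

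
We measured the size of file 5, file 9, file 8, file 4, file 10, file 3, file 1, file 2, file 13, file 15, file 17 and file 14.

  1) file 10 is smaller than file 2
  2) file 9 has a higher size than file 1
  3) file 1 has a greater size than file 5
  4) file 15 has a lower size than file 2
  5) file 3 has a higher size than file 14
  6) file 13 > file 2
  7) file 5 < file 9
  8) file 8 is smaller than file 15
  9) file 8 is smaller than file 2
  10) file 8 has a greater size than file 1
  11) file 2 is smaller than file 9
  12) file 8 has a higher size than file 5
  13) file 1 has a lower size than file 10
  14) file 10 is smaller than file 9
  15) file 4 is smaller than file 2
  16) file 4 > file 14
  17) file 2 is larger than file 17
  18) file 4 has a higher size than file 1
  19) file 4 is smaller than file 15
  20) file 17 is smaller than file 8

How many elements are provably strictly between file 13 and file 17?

3

Chaining upward from file 17 reaches: file 8, file 15, file 2, file 9.
Chaining downward from file 13 reaches: file 5, file 14, file 1, file 4, file 8, file 15, file 10, file 2.
Strictly between file 17 and file 13 are those in both lists: file 8, file 15, file 2 — 3 elements.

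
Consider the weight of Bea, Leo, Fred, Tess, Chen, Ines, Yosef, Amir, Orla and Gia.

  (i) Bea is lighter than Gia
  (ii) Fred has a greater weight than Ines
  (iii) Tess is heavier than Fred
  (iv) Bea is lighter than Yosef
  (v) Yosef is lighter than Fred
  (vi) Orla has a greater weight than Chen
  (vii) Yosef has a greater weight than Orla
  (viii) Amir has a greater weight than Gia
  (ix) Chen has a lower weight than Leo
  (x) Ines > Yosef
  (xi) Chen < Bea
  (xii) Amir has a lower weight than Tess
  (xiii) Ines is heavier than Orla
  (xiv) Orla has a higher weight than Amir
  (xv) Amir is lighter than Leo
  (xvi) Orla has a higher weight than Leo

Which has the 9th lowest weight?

Fred

The consecutive relations fix a unique order: Chen < Bea < Gia < Amir < Leo < Orla < Yosef < Ines < Fred < Tess.
The 9th smallest is Fred.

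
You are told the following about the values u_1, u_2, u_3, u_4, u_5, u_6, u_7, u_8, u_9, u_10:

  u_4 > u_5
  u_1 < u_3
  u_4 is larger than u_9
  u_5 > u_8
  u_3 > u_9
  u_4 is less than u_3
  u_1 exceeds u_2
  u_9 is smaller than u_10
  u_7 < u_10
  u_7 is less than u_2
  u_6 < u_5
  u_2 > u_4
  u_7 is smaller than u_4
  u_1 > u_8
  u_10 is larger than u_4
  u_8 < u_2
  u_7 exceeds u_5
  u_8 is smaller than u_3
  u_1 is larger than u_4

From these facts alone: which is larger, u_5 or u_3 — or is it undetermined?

Chaining the given relations: u_5 < u_7 < u_4 < u_2 < u_1 < u_3.
So u_3 is larger.

u_3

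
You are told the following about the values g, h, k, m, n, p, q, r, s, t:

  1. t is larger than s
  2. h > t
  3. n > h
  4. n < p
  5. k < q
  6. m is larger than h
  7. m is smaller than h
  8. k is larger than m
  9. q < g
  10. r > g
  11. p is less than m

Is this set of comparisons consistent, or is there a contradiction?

inconsistent

We have m < h stated directly, yet also h < n < p < m by chaining the others — so h < m. Contradiction.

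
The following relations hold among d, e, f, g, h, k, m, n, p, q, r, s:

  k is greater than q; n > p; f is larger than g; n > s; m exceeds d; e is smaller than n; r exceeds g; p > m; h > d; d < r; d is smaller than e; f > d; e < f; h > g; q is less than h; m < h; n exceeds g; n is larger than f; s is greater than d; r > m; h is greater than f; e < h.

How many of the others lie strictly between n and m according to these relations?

1

The relations place m below n. An element lies strictly between them when it is forced above m and also forced below n.
Above m: {r, p, h}. Below n: {d, s, g, e, f, p}.
Intersection: {p} — 1.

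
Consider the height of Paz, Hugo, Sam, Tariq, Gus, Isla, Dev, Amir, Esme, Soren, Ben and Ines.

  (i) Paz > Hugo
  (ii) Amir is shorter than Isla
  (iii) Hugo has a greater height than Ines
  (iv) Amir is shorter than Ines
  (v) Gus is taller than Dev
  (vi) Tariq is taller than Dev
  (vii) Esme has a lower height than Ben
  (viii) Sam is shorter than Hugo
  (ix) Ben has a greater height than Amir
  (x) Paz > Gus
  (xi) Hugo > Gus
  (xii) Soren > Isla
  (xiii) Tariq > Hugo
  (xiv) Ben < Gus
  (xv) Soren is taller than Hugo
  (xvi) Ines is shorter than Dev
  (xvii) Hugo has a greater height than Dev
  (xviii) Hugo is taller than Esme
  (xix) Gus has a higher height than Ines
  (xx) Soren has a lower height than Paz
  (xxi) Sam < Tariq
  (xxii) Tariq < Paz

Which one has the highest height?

Chaining downward from Paz: directly below it, Gus, Hugo, Soren, Tariq; then Ines, Esme, Isla, Ben, Dev, Sam; then Amir.
That covers every other element, and nothing is given above Paz, so Paz is the highest height.

Paz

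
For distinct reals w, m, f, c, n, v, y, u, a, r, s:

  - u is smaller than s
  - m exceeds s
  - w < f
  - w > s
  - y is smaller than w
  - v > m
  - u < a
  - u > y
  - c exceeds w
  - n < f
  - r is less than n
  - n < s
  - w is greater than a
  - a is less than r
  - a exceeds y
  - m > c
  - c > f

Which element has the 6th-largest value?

s

The consecutive relations fix a unique order: y < u < a < r < n < s < w < f < c < m < v.
Counting 6 from the largest end gives s.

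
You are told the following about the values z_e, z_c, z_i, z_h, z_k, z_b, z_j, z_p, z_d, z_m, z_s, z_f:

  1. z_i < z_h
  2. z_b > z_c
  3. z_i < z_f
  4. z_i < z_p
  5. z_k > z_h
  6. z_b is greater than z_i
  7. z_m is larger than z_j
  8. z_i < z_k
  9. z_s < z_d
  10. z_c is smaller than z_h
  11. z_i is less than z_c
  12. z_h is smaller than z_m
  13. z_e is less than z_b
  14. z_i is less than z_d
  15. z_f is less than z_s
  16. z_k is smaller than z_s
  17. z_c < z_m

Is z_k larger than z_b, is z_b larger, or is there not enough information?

undetermined

Following every chain through z_k: above z_k we get z_s, z_d; below z_k we get z_i, z_c, z_h.
z_b is not reached, and no chain runs the other way from z_b to z_k.
So the given relations leave the order of z_k and z_b undetermined.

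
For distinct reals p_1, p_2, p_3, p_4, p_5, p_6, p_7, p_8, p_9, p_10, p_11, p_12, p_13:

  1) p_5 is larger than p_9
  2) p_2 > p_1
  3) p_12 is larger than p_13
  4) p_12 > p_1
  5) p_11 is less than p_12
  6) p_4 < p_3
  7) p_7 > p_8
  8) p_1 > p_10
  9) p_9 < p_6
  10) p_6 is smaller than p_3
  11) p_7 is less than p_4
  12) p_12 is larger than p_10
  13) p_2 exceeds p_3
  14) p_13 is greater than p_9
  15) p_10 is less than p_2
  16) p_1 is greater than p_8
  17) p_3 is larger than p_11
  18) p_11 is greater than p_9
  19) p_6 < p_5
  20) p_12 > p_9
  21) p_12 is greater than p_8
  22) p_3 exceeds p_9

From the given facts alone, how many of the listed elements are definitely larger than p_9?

7

The elements the relations force above p_9 are p_6, p_11, p_13, p_3, p_12, p_5, p_2 — no chain reaches any other.
That is 7.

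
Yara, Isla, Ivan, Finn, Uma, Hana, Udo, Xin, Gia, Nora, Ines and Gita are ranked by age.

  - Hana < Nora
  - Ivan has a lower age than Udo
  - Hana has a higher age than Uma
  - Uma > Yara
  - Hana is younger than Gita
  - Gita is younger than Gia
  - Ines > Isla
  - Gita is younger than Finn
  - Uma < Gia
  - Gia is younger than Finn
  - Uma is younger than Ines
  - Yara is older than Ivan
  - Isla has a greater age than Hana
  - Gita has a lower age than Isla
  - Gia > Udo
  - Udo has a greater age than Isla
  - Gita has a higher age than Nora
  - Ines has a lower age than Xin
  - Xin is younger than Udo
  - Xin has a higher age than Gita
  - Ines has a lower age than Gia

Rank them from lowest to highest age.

Ivan < Yara < Uma < Hana < Nora < Gita < Isla < Ines < Xin < Udo < Gia < Finn

The consecutive links are each given: Ivan < Yara; Yara < Uma; Uma < Hana; Hana < Nora; Nora < Gita; Gita < Isla; Isla < Ines; Ines < Xin; Xin < Udo; Udo < Gia; Gia < Finn.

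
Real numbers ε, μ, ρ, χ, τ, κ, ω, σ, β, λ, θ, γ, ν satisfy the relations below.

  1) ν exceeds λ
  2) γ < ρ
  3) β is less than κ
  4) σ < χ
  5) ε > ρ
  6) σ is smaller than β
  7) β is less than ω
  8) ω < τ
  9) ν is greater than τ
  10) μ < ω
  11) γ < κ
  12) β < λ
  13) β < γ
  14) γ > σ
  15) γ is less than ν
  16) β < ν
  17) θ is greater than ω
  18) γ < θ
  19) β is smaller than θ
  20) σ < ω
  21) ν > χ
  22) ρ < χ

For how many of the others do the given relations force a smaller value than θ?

5

From θ the given relations immediately reach β, γ, ω.
From those, σ, μ — 5 in total.
Nothing else is reachable below θ; 5 in all.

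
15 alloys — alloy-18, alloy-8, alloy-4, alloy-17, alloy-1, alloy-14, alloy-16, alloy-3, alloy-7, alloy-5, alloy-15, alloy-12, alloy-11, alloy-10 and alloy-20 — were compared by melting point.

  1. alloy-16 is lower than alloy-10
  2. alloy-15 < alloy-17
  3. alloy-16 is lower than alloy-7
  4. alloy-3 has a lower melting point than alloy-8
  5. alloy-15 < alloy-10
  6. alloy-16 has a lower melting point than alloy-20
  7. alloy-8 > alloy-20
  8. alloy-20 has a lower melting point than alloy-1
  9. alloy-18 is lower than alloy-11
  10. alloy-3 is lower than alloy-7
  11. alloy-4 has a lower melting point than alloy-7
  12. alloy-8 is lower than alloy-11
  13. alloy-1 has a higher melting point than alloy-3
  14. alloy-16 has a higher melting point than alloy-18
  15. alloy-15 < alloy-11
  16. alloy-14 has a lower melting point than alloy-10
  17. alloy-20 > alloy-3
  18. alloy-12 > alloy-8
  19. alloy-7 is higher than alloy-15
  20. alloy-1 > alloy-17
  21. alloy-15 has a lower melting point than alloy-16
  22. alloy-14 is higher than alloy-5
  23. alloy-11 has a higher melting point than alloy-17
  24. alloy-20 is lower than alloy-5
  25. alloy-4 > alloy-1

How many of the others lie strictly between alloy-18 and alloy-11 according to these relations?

The relations place alloy-18 below alloy-11. An element lies strictly between them when it is forced above alloy-18 and also forced below alloy-11.
Above alloy-18: {alloy-16, alloy-20, alloy-5, alloy-14, alloy-8, alloy-12, alloy-1, alloy-4, alloy-7, alloy-10}. Below alloy-11: {alloy-15, alloy-3, alloy-16, alloy-20, alloy-17, alloy-8}.
Intersection: {alloy-16, alloy-20, alloy-8} — 3.

3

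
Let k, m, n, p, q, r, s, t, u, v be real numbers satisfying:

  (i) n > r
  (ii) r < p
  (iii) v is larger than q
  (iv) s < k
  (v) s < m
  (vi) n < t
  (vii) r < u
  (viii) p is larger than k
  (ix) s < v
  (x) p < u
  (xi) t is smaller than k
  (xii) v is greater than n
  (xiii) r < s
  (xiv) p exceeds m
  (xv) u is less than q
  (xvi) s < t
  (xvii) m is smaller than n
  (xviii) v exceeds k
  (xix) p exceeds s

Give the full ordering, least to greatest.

r < s < m < n < t < k < p < u < q < v

Each adjacent pair is fixed by a given relation: r < s; s < m; m < n; n < t; t < k; k < p; p < u; u < q; q < v. Chaining them end to end gives the full order.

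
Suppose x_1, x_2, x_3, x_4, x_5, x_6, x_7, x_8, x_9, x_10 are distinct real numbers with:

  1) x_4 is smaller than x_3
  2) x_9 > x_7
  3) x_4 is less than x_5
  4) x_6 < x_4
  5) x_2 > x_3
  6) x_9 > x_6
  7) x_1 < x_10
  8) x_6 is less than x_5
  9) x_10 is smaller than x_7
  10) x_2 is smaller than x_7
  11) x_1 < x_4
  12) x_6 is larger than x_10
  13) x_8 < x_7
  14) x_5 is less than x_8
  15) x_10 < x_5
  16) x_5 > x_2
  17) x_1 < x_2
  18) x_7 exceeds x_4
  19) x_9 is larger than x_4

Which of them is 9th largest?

x_10

Piecing the relations together gives one ordering: x_1 < x_10 < x_6 < x_4 < x_3 < x_2 < x_5 < x_8 < x_7 < x_9.
Counting 9 from the largest end gives x_10.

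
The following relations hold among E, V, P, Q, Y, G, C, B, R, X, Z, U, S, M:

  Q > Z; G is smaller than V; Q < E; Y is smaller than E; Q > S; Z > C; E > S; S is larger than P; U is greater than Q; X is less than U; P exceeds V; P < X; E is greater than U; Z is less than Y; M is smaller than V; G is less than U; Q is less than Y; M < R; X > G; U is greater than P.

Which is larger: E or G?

Following the relations from G: G < V < P < S < Q < U < E.
So G < E; E is the larger of the two.

E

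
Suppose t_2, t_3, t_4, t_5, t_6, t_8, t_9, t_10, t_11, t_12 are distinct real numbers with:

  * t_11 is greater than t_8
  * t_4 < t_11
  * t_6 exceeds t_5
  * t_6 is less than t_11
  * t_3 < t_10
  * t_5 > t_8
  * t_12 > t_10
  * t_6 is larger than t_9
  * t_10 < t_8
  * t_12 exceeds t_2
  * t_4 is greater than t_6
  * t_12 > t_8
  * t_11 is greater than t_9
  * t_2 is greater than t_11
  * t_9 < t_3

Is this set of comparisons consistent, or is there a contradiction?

The single ordering t_9 < t_3 < t_10 < t_8 < t_5 < t_6 < t_4 < t_11 < t_2 < t_12 satisfies every listed relation, so no contradiction arises.

consistent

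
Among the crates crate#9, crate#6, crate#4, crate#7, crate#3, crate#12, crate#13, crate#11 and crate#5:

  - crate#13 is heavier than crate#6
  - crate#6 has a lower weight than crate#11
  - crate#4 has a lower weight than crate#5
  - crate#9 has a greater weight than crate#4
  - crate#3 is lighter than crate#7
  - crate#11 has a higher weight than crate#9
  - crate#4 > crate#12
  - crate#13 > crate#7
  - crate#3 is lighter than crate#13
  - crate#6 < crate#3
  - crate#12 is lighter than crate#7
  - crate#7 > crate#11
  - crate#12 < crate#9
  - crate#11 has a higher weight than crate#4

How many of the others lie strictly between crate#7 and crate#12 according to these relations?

Chaining upward from crate#12 reaches: crate#4, crate#9, crate#11, crate#13, crate#5.
Chaining downward from crate#7 reaches: crate#6, crate#4, crate#9, crate#11, crate#3.
Strictly between crate#12 and crate#7 are those in both lists: crate#4, crate#9, crate#11 — 3 elements.

3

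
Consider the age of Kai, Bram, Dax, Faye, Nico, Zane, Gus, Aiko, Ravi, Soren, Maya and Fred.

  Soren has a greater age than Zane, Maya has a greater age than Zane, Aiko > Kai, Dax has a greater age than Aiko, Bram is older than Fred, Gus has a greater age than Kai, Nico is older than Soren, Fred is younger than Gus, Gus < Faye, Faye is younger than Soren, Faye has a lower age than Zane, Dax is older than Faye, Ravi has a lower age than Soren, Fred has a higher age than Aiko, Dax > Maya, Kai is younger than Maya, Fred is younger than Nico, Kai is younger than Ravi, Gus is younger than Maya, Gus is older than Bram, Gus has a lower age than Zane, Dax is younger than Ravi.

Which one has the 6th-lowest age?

Faye

Chaining the given pairs: Kai < Aiko < Fred < Bram < Gus < Faye < Zane < Maya < Dax < Ravi < Soren < Nico.
The 6th smallest is Faye.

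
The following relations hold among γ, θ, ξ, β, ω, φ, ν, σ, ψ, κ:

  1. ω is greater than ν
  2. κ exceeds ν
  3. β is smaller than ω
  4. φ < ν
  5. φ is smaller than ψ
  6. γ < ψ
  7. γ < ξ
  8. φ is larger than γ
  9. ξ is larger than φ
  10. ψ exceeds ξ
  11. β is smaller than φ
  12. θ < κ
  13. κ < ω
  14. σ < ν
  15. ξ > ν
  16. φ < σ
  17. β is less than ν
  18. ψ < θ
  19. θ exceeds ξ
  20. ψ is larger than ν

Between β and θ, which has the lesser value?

β

Link the given pairs in sequence: β < φ; φ < σ; σ < ν; ν < ξ; ξ < ψ; ψ < θ.
Together: β < φ < σ < ν < ξ < ψ < θ.
So β < θ; β is the smaller of the two.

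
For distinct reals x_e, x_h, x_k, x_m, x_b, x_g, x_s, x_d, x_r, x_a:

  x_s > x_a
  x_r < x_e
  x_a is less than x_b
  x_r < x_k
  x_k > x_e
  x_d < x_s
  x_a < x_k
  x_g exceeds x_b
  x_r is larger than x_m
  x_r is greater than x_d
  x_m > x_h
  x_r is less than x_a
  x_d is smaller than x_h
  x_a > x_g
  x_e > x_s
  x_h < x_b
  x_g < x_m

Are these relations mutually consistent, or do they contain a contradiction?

inconsistent

Chaining the given relations yields x_b < x_g < x_m < x_r < x_a, so x_b < x_a. But one relation states x_a < x_b. These cannot both hold.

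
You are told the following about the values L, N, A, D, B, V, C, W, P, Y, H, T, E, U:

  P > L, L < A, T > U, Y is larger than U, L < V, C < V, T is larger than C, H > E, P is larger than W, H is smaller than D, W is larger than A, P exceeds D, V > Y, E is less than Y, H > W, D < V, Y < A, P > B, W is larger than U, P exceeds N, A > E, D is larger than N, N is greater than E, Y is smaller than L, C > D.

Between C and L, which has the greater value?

C

Following the relations from L: L < A < W < H < D < C.
So L < C; C is the larger of the two.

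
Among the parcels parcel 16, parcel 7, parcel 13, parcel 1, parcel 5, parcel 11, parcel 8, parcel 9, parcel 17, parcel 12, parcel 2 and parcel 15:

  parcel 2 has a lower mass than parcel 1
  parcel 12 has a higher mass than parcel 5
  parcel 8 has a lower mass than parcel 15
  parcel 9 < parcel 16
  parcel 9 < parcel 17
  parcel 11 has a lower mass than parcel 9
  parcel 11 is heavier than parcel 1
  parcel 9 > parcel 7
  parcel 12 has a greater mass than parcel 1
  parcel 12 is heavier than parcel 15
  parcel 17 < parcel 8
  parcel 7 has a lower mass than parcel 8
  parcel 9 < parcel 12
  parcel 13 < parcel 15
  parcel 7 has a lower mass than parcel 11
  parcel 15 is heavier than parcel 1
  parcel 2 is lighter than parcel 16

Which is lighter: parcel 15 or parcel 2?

parcel 2 < parcel 1 and parcel 1 < parcel 11 give parcel 2 < parcel 11.
Then parcel 11 < parcel 9 extends the chain to parcel 9.
Then parcel 9 < parcel 17 extends the chain to parcel 17.
With parcel 17 < parcel 8: parcel 2 < parcel 1 < parcel 11 < parcel 9 < parcel 17 < parcel 8.
With parcel 8 < parcel 15: parcel 2 < parcel 1 < parcel 11 < parcel 9 < parcel 17 < parcel 8 < parcel 15.
So parcel 2 < parcel 15; parcel 2 is the lighter of the two.

parcel 2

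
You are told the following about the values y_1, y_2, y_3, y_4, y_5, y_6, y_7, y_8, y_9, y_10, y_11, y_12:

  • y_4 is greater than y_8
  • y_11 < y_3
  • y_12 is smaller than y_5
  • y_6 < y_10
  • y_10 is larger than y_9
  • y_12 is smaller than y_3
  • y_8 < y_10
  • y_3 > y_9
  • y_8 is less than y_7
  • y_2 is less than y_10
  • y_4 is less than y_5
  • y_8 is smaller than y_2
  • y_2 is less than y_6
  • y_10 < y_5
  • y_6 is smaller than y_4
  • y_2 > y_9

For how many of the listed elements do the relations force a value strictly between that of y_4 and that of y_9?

Chaining upward from y_9 reaches: y_2, y_6, y_10, y_3, y_5.
Chaining downward from y_4 reaches: y_8, y_2, y_6.
Strictly between y_9 and y_4 are those in both lists: y_2, y_6 — 2 elements.

2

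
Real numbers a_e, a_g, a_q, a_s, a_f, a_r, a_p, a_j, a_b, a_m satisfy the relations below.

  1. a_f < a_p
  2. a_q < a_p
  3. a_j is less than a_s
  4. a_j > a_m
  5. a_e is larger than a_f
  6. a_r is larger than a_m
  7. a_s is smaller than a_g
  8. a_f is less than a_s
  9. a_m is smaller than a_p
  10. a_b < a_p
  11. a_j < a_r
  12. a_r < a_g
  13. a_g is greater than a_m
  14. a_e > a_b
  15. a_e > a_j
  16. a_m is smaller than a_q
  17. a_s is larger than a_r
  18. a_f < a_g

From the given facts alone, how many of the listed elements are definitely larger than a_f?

From a_f the given relations immediately reach a_s, a_e, a_g, a_p.
Nothing else is reachable above a_f; 4 in all.

4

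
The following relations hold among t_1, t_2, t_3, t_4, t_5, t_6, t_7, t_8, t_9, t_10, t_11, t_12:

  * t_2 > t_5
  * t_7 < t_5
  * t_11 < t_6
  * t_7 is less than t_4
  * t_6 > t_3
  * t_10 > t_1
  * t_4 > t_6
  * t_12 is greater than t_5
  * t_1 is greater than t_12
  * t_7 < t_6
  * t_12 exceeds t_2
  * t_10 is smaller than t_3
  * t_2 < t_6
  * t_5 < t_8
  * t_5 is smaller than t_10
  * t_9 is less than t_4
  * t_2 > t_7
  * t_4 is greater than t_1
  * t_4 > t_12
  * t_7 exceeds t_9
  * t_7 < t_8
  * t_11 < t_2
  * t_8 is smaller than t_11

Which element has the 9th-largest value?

t_8

The consecutive relations fix a unique order: t_9 < t_7 < t_5 < t_8 < t_11 < t_2 < t_12 < t_1 < t_10 < t_3 < t_6 < t_4.
The 9th largest is t_8.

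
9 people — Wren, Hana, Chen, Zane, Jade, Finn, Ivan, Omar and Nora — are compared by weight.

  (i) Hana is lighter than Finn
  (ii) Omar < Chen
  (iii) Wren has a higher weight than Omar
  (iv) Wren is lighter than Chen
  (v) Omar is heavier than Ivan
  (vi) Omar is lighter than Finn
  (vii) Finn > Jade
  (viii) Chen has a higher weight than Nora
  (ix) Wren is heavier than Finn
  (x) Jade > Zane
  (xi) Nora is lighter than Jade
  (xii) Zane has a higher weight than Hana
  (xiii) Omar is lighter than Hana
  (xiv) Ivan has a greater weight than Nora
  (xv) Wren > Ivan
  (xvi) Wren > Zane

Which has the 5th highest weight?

Zane

Piecing the relations together gives one ordering: Nora < Ivan < Omar < Hana < Zane < Jade < Finn < Wren < Chen.
The 5th largest is Zane.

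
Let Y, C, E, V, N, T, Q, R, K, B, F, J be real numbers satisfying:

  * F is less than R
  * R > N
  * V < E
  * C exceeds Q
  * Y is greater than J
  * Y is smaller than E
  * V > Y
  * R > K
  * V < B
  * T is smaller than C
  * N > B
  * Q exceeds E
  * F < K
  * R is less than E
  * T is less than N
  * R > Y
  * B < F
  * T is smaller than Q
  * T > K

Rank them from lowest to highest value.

Each adjacent pair is fixed by a given relation: J < Y; Y < V; V < B; B < F; F < K; K < T; T < N; N < R; R < E; E < Q; Q < C. Chaining them end to end gives the full order.

J < Y < V < B < F < K < T < N < R < E < Q < C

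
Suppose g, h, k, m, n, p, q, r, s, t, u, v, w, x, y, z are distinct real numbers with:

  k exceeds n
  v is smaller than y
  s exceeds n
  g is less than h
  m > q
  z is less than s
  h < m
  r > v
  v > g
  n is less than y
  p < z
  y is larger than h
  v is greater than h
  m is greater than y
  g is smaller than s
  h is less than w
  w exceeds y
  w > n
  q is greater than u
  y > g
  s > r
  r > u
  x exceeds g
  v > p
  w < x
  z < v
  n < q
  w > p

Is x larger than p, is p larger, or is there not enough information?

Following the relations from p: p < z < v < y < w < x.
So x is larger.

x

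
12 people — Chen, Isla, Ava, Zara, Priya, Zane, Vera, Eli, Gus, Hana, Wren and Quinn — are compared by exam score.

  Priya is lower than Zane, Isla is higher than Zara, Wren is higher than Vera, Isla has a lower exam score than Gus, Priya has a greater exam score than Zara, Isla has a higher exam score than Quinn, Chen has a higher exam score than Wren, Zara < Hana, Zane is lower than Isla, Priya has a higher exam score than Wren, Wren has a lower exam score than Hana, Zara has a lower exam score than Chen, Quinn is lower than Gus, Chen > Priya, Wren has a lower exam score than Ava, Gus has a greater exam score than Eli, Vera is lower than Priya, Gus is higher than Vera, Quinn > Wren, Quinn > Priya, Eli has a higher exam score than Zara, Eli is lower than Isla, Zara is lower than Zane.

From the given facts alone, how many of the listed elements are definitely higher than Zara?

8

Directly above Zara: Eli, Hana, Priya, Zane, Isla, Chen.
One step further: Quinn, Gus (8 so far).
Nothing else is reachable above Zara; 8 in all.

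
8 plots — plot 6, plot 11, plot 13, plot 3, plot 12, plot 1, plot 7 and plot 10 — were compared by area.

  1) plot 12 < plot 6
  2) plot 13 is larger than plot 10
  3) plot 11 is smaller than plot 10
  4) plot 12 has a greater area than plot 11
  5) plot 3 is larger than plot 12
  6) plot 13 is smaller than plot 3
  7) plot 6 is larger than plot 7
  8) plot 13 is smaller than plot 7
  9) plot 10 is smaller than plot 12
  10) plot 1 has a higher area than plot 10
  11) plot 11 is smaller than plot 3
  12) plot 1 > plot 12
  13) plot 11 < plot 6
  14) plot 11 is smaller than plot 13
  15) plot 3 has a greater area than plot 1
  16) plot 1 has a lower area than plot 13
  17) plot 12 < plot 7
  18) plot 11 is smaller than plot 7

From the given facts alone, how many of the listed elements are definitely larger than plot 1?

The elements the relations force above plot 1 are plot 13, plot 7, plot 6, plot 3 — no chain reaches any other.
That is 4.

4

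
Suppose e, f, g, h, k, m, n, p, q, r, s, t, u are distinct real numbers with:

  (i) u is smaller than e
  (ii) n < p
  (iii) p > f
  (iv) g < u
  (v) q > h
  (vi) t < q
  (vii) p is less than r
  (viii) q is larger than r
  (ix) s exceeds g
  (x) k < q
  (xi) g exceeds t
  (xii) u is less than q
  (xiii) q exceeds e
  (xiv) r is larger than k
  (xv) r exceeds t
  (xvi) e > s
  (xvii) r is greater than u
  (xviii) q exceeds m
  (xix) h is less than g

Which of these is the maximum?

q

Chaining downward from q: directly below it, h, k, t, m, u, e, r; then g, s, p; then n, f.
That covers every other element, and nothing is given above q, so q is the maximum.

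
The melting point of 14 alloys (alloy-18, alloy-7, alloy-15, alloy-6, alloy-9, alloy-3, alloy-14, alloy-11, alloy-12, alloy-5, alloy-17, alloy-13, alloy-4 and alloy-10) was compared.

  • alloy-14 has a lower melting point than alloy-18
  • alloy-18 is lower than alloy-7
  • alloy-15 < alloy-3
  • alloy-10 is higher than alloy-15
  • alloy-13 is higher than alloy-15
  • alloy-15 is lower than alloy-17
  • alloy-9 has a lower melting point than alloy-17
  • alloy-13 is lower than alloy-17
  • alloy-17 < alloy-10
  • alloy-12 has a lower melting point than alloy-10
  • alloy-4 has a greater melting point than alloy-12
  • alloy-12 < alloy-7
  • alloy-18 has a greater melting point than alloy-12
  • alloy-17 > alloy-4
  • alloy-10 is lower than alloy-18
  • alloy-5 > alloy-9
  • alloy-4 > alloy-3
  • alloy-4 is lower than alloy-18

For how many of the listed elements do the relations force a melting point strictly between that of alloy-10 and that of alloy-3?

2

The relations place alloy-3 below alloy-10. An element lies strictly between them when it is forced above alloy-3 and also forced below alloy-10.
Above alloy-3: {alloy-4, alloy-17, alloy-18, alloy-7}. Below alloy-10: {alloy-15, alloy-12, alloy-4, alloy-9, alloy-13, alloy-17}.
Intersection: {alloy-4, alloy-17} — 2.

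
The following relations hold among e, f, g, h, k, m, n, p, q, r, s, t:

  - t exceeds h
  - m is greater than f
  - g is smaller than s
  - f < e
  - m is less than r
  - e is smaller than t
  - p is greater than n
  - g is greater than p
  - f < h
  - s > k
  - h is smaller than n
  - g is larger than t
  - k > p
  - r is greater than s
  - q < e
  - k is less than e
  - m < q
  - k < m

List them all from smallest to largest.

Nothing is placed below f, so it is least; from there f < h; h < n; n < p; p < k; k < m; m < q; q < e; e < t; t < g; g < s; s < r, each given directly.

f < h < n < p < k < m < q < e < t < g < s < r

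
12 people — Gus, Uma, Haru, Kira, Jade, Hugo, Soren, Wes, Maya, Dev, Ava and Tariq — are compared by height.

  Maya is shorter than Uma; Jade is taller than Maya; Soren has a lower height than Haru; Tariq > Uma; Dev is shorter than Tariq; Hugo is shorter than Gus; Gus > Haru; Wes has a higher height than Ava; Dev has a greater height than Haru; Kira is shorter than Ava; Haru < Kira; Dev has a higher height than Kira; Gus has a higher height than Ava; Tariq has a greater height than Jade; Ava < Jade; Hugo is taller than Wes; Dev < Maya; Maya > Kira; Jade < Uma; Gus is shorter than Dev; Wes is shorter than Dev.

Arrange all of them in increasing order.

Soren < Haru < Kira < Ava < Wes < Hugo < Gus < Dev < Maya < Jade < Uma < Tariq

Each adjacent pair is fixed by a given relation: Soren < Haru; Haru < Kira; Kira < Ava; Ava < Wes; Wes < Hugo; Hugo < Gus; Gus < Dev; Dev < Maya; Maya < Jade; Jade < Uma; Uma < Tariq. Chaining them end to end gives the full order.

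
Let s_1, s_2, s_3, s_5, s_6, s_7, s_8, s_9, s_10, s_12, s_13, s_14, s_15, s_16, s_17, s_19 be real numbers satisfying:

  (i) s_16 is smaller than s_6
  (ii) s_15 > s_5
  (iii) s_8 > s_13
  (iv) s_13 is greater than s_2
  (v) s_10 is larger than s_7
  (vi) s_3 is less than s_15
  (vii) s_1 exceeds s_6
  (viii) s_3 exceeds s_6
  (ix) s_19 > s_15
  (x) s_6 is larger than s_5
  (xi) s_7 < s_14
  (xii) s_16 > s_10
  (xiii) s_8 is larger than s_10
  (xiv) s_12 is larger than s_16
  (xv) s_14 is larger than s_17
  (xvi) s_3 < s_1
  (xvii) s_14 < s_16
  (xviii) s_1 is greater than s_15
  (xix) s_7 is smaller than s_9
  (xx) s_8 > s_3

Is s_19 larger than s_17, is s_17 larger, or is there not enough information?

s_17 < s_14 < s_16 < s_6 < s_3 < s_15 < s_19, by transitivity through s_14, s_16, s_6, s_3, s_15.
So s_19 is larger.

s_19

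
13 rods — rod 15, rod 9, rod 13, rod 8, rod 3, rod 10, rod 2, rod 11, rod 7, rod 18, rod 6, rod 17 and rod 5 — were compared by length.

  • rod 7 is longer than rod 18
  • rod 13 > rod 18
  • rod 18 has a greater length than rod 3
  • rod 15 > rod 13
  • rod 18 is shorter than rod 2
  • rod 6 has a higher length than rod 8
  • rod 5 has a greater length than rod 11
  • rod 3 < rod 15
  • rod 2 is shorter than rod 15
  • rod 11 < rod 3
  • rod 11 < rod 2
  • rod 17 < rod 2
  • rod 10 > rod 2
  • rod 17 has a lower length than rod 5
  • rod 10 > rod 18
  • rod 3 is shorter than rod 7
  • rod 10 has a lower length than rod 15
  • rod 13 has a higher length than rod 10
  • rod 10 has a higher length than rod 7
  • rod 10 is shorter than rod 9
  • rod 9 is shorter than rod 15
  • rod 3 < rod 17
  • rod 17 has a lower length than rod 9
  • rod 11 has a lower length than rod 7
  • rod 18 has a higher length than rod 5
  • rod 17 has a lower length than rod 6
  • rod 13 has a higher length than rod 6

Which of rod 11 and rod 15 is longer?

The relevant relations are rod 11 < rod 3; rod 3 < rod 17; rod 17 < rod 5; rod 5 < rod 18; rod 18 < rod 2; rod 2 < rod 10; rod 10 < rod 9; rod 9 < rod 15.
Together: rod 11 < rod 3 < rod 17 < rod 5 < rod 18 < rod 2 < rod 10 < rod 9 < rod 15.
So rod 11 < rod 15; rod 15 is the longer of the two.

rod 15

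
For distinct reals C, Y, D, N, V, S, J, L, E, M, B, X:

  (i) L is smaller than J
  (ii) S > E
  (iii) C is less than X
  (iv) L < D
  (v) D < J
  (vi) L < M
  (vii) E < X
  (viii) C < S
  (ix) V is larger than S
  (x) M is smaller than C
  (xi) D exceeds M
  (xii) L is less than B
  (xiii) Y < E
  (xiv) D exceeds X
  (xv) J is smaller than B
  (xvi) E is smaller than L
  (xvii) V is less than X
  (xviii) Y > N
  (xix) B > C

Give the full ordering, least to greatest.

N < Y < E < L < M < C < S < V < X < D < J < B

The consecutive links are each given: N < Y; Y < E; E < L; L < M; M < C; C < S; S < V; V < X; X < D; D < J; J < B.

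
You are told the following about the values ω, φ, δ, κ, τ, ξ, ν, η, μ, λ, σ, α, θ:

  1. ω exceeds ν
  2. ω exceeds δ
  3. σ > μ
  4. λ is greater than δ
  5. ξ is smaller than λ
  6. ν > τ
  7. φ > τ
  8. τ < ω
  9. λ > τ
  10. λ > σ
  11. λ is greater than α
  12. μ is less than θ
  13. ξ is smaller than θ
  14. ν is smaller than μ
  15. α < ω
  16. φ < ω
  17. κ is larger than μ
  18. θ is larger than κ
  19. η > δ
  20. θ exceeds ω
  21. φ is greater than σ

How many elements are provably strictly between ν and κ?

1

Chaining upward from ν reaches: μ, σ, φ, ω, λ, θ.
Chaining downward from κ reaches: τ, μ.
Strictly between ν and κ are those in both lists: μ — 1 element.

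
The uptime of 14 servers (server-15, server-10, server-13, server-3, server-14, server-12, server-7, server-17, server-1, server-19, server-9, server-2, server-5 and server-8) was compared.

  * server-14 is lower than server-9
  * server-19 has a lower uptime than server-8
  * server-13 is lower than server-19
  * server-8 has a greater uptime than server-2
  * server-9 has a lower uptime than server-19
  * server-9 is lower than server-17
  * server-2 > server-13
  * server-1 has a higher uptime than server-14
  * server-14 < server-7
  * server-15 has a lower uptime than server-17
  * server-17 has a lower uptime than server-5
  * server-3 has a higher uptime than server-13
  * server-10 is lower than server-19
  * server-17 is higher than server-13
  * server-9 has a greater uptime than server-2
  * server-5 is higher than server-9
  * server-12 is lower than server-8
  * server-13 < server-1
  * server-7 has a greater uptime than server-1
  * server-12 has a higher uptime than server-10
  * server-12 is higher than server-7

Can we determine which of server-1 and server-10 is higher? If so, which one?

undetermined

Following every chain through server-1: above server-1 we get server-7, server-12, server-8; below server-1 we get server-13, server-14.
server-10 is not reached, and no chain runs the other way from server-10 to server-1.
So the given relations leave the order of server-1 and server-10 undetermined.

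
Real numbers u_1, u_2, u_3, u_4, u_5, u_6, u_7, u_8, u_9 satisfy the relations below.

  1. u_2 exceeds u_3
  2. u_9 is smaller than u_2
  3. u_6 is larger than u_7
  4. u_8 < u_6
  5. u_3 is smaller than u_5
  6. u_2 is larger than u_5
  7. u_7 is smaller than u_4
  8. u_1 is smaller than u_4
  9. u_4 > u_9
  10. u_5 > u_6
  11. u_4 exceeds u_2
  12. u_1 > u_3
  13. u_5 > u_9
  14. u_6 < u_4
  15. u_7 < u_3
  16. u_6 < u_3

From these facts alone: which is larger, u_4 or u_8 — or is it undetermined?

u_4

Link the given pairs in sequence: u_8 < u_6; u_6 < u_3; u_3 < u_5; u_5 < u_2; u_2 < u_4.
Together: u_8 < u_6 < u_3 < u_5 < u_2 < u_4.
So u_4 is larger.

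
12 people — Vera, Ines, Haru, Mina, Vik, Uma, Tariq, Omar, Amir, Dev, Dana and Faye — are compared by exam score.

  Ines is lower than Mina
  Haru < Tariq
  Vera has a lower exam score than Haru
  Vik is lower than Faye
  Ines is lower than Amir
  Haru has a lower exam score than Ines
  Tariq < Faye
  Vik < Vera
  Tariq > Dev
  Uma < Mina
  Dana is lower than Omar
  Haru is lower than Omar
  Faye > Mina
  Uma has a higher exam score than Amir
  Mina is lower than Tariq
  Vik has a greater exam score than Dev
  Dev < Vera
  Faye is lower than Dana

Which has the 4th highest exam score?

Piecing the relations together gives one ordering: Dev < Vik < Vera < Haru < Ines < Amir < Uma < Mina < Tariq < Faye < Dana < Omar.
Counting 4 from the largest end gives Tariq.

Tariq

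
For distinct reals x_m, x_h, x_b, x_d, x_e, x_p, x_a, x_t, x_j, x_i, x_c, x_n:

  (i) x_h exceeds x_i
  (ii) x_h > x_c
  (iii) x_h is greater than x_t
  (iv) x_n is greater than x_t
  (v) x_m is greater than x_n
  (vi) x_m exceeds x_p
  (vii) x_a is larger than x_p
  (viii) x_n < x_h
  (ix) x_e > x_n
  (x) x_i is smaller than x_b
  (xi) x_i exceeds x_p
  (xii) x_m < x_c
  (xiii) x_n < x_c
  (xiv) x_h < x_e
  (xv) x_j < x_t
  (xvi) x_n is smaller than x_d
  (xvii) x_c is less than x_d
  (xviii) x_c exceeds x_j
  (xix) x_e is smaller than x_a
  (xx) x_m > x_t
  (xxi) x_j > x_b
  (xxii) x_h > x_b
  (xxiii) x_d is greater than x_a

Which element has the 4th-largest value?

x_h

The consecutive relations fix a unique order: x_p < x_i < x_b < x_j < x_t < x_n < x_m < x_c < x_h < x_e < x_a < x_d.
Counting 4 from the largest end gives x_h.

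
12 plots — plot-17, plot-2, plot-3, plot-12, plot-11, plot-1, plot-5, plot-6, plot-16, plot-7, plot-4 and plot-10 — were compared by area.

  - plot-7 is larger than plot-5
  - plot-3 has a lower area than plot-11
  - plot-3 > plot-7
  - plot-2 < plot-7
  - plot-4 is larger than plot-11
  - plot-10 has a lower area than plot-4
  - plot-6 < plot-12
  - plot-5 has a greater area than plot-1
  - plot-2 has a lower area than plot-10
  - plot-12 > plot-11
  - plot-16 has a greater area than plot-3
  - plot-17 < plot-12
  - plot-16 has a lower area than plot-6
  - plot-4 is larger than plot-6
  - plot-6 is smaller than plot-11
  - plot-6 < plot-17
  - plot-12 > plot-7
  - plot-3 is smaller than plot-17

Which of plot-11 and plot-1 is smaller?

Following the relations from plot-1: plot-1 < plot-5 < plot-7 < plot-3 < plot-16 < plot-6 < plot-11.
So plot-1 < plot-11; plot-1 is the smaller of the two.

plot-1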